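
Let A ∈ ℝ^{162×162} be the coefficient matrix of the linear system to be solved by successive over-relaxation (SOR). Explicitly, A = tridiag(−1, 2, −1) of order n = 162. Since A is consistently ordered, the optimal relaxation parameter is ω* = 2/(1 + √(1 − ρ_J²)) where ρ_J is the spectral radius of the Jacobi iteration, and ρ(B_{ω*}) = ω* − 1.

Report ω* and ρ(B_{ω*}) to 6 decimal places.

ω* = 1.962184, ρ_SOR = 0.962184

n=162: λ(B_J) = 1 − λ(A)/2 = cos(kπ/163); k=1 gives ρ_J = 0.999814.
√(1−ρ_J²) simplifies to sin(π/163) = 0.0192724.
ω* = 2/(1+0.0192724) = 1.962184
ρ_SOR = ω* − 1 = 1.962184 − 1 = 0.962184.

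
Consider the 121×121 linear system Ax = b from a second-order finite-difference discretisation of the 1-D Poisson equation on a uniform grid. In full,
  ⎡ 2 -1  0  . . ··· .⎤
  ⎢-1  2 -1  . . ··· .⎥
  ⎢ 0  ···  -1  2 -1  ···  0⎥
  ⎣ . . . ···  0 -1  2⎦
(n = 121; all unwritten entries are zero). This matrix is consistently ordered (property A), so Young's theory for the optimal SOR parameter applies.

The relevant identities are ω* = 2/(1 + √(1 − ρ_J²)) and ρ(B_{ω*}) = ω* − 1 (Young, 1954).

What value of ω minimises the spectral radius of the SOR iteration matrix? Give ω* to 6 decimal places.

ω* = 1.949797

ρ_J = max_k |cos(kπ/122)| = cos(π/122) = 0.999668
√(1−ρ_J²) simplifies to sin(π/122) = 0.0257479.
[ω*] 2 ÷ (1 + 0.0257479) = 2 ÷ 1.0257479 = 1.949797.
At ω = 1.949797 every |λ(B_ω)| = ω−1, so ρ_SOR = 0.949797.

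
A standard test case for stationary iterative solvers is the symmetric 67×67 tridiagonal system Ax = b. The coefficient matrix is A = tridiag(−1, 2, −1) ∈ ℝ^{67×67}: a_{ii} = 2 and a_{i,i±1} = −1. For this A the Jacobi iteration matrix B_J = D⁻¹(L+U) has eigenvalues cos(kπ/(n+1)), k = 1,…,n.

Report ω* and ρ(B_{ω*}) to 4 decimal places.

ω* = 1.9117, ρ_SOR = 0.9117

ρ_J = max_k |cos(kπ/68)| = cos(π/68) = 0.9989
√(1−ρ_J²) = |sin(π/68)| = 0.04618
ω* = 2/(1 + 0.04618) = 2/1.04618 = 1.9117.
ρ_SOR = ω* − 1 = 1.9117 − 1 = 0.9117.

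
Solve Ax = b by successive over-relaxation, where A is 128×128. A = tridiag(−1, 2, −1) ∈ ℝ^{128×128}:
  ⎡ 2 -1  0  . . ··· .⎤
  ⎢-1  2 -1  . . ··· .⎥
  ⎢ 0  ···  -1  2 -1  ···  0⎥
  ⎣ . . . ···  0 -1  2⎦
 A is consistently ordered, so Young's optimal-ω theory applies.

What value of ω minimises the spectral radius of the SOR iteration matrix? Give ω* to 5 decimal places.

With n=128, ρ(Jacobi) = cos(π/129) = 0.99970.
1 − cos²(π/129) = sin²(π/129) ⇒ √(1−ρ_J²) = sin(π/129) = 0.024351.
ω* = 2/(1 + 0.024351) = 2/1.024351 = 1.95246.
[ρ_SOR] ω* − 1 = 0.95246.

ω* = 1.95246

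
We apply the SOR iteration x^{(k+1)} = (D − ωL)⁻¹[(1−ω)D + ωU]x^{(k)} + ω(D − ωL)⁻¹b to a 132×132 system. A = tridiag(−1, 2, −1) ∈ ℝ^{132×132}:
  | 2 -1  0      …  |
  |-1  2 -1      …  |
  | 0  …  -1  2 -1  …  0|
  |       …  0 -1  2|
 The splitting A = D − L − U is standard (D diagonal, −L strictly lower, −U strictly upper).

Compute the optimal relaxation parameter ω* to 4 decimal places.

ω* = 1.9539

½·tridiag(1,0,1) at n=132: λ_k = cos(kπ/133); max |λ| at k=1 ⇒ ρ_J = cos(π/133) ≈ 0.9997.
root = sin(π/133) = 0.02362  (since 1−cos² = sin²).
[ω*] 2 ÷ (1 + 0.02362) = 2 ÷ 1.02362 = 1.9539.
and ρ(B_{ω*}) = 1.9539 − 1 = 0.9539.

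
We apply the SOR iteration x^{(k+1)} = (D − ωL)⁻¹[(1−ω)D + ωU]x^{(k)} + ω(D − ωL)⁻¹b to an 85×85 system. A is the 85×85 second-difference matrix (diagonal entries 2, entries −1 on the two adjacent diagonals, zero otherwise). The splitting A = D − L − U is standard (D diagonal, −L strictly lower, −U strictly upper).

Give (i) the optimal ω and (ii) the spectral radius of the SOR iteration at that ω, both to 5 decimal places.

ω* = 1.92953, ρ_SOR = 0.92953

With n=85, ρ(Jacobi) = cos(π/86) = 0.99933.
1 − cos²(π/86) = sin²(π/86) ⇒ √(1−ρ_J²) = sin(π/86) = 0.036522.
ω* = 2/(1 + 0.036522) = 2/1.036522 = 1.92953.
ρ_SOR = ω* − 1 = 1.92953 − 1 = 0.92953.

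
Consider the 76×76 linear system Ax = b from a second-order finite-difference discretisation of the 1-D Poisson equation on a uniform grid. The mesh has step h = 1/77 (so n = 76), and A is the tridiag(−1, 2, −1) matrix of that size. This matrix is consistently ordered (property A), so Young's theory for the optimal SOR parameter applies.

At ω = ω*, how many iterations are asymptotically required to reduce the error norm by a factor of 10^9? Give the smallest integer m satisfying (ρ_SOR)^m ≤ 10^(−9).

m = 254

With n=76, ρ(Jacobi) = cos(π/77) = 0.9991678.
1 − cos²(π/77) = sin²(π/77) ⇒ √(1−ρ_J²) = sin(π/77) = 0.0407886.
So ω* = 2/1.0407886 = 1.9216198 (Young).
At ω = 1.9216198 every |λ(B_ω)| = ω−1, so ρ_SOR = 0.9216198.
ρ_SOR^m ≤ 10^(−9) ⇔ m ≥ 9·ln10/(−ln 0.9216198) = 20.7233/0.0816225 = 253.892; m = ⌈253.892⌉ = 254.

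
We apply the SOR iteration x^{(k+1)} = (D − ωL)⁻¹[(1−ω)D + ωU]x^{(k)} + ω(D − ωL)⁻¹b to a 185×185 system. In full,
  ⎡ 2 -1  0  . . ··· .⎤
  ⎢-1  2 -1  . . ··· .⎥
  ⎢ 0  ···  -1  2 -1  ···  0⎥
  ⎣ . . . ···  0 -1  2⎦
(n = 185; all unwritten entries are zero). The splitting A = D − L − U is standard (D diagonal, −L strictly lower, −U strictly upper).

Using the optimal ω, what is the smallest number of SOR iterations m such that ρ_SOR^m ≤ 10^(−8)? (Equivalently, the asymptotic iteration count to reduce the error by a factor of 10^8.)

n=185: λ(B_J) = 1 − λ(A)/2 = cos(kπ/186); k=1 gives ρ_J = 0.9998574.
root = sin(π/186) = 0.0168895  (since 1−cos² = sin²).
Young: ω* = 2/(1+√(1−ρ_J²)) = 2/(1+0.0168895) = 2/1.0168895 = 1.9667820.
[ρ_SOR] ω* − 1 = 0.9667820.
8·ln10 = 18.4207; −ln(0.9667820) = 0.0337822; m = ⌈18.4207/0.0337822⌉ = ⌈545.278⌉ = 546.

m = 546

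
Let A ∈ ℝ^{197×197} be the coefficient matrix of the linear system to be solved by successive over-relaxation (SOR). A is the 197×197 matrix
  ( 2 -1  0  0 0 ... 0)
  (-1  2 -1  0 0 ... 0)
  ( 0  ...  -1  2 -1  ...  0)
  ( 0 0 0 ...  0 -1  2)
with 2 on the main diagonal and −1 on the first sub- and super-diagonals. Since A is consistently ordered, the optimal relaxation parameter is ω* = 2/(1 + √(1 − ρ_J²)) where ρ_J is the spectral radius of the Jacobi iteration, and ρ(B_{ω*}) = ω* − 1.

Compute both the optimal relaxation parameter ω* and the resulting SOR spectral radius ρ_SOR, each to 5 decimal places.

ω* = 1.96876, ρ_SOR = 0.96876

spectrum of D⁻¹(L+U) = {cos(kπ/198) : 1≤k≤197}; ρ_J = cos(π/198) = 0.99987.
√(1 − cos²(π/198)) = sin(π/198) ≈ 0.015866.
ω* = 2/(1+0.015866) = 1.96876
ρ(B_{ω*}) = ω*−1 = 0.96876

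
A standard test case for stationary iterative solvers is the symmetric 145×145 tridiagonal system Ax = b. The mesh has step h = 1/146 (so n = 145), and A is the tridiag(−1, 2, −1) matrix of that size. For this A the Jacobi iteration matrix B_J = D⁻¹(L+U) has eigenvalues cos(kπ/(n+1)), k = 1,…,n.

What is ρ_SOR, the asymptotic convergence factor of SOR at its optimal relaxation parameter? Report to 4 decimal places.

spectrum of D⁻¹(L+U) = {cos(kπ/146) : 1≤k≤145}; ρ_J = cos(π/146) = 0.9998.
1 − cos²(π/146) = sin²(π/146) ⇒ √(1−ρ_J²) = sin(π/146) = 0.02152.
[ω*] 2 ÷ (1 + 0.02152) = 2 ÷ 1.02152 = 1.9579.
ρ_SOR = ω* − 1 ≈ 0.9579.

ρ_SOR = 0.9579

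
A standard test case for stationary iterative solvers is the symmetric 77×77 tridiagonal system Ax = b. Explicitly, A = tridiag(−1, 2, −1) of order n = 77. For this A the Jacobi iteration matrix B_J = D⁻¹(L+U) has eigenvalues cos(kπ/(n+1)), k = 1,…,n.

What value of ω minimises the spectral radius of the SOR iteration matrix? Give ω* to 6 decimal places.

ω* = 1.922585

ρ_J = max_k |cos(kπ/78)| = cos(π/78) = 0.999189
√(1−ρ_J²) = |sin(π/78)| = 0.0402659
Then 2/(1+√(1−ρ_J²)) = 2/(1+0.0402659); ω* = 2/1.0402659 = 1.922585.
ρ(B_{ω*}) = ω*−1 = 0.922585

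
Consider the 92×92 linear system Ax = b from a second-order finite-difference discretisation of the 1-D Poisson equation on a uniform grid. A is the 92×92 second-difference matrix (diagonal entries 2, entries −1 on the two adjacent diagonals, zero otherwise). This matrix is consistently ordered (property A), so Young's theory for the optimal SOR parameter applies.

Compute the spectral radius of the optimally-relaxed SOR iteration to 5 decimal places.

ρ_SOR = 0.93466

½·tridiag(1,0,1) at n=92: λ_k = cos(kπ/93); max |λ| at k=1 ⇒ ρ_J = cos(π/93) ≈ 0.99943.
root = sin(π/93) = 0.033774  (since 1−cos² = sin²).
Then 2/(1+√(1−ρ_J²)) = 2/(1+0.033774); ω* = 2/1.033774 = 1.93466.
At ω = 1.93466 every |λ(B_ω)| = ω−1, so ρ_SOR = 0.93466.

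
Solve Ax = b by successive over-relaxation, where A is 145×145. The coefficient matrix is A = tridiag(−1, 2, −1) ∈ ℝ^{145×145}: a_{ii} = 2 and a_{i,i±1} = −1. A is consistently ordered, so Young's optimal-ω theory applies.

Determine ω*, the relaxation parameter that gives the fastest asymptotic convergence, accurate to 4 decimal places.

n=145: λ(B_J) = 1 − λ(A)/2 = cos(kπ/146); k=1 gives ρ_J = 0.9998.
√(1−ρ_J²) = |sin(π/146)| = 0.02152
[ω*] 2 ÷ (1 + 0.02152) = 2 ÷ 1.02152 = 1.9579.
ρ_SOR = ω* − 1 = 1.9579 − 1 = 0.9579.

ω* = 1.9579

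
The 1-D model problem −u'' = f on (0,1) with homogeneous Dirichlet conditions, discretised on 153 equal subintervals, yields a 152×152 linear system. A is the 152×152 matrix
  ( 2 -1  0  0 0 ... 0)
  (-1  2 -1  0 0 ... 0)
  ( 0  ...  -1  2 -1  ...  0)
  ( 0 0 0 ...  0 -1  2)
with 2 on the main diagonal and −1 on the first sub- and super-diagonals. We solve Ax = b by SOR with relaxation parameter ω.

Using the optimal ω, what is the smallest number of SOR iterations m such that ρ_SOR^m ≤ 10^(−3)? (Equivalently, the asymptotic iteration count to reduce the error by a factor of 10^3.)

spectrum of D⁻¹(L+U) = {cos(kπ/153) : 1≤k≤152}; ρ_J = cos(π/153) = 0.9997892.
root = sin(π/153) = 0.0205318  (since 1−cos² = sin²).
So ω* = 2/1.0205318 = 1.9597625 (Young).
Hence ρ(B_{ω*}) = 1.9597625 − 1 = 0.9597625.
3·ln10 = 6.90776; −ln(0.9597625) = 0.0410694; m = ⌈6.90776/0.0410694⌉ = ⌈168.197⌉ = 169.

m = 169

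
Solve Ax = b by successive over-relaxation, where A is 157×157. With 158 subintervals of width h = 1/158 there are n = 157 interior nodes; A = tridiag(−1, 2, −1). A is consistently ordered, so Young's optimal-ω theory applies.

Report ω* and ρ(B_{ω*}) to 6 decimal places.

ω* = 1.961011, ρ_SOR = 0.961011

½·tridiag(1,0,1) at n=157: λ_k = cos(kπ/158); max |λ| at k=1 ⇒ ρ_J = cos(π/158) ≈ 0.999802.
√(1 − cos²(π/158)) = sin(π/158) ≈ 0.0198822.
ω* = 2/(1 + 0.0198822) = 2/1.0198822 = 1.961011.
[ρ_SOR] ω* − 1 = 0.961011.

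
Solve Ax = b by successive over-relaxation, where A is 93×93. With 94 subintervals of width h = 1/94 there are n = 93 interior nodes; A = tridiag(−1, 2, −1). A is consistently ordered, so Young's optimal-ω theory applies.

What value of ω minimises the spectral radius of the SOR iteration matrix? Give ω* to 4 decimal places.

ω* = 1.9353

spectrum of D⁻¹(L+U) = {cos(kπ/94) : 1≤k≤93}; ρ_J = cos(π/94) = 0.9994.
root = sin(π/94) = 0.03341  (since 1−cos² = sin²).
ω* = 2 / (1 + 0.03341) = 2 / 1.03341 ≈ 1.9353.
At ω = 1.9353 every |λ(B_ω)| = ω−1, so ρ_SOR = 0.9353.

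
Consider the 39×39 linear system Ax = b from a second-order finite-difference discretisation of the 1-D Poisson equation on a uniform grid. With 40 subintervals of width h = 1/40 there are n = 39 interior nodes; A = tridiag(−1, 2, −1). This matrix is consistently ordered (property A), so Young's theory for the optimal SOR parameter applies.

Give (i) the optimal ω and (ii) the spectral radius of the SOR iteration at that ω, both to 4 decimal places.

ω* = 1.8545, ρ_SOR = 0.8545

B_J for the 39×39 system has eigenvalues cos(kπ/40); ρ_J = cos(π/40) = 0.9969.
√(1 − cos²(π/40)) = sin(π/40) ≈ 0.07846.
Then 2/(1+√(1−ρ_J²)) = 2/(1+0.07846); ω* = 2/1.07846 = 1.8545.
ρ(B_{ω*}) = ω*−1 = 0.8545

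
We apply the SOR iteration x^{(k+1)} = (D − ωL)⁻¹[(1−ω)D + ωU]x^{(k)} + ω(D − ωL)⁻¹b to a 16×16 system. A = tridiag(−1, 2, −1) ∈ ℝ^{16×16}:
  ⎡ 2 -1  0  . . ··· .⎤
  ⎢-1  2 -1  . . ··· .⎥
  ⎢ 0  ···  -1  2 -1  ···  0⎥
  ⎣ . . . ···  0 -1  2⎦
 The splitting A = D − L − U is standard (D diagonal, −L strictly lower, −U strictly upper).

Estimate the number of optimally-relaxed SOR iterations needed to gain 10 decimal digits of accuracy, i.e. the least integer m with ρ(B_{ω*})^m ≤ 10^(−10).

m = 62

ρ_J = max_k |cos(kπ/17)| = cos(π/17) = 0.9829731
1 − cos²(π/17) = sin²(π/17) ⇒ √(1−ρ_J²) = sin(π/17) = 0.1837495.
Young: ω* = 2/(1+√(1−ρ_J²)) = 2/(1+0.1837495) = 2/1.1837495 = 1.6895466.
ρ_SOR = ω* − 1 ≈ 0.6895466.
m ≥ 10·ln10 / (−ln 0.6895466) = 61.944; smallest integer m = 62.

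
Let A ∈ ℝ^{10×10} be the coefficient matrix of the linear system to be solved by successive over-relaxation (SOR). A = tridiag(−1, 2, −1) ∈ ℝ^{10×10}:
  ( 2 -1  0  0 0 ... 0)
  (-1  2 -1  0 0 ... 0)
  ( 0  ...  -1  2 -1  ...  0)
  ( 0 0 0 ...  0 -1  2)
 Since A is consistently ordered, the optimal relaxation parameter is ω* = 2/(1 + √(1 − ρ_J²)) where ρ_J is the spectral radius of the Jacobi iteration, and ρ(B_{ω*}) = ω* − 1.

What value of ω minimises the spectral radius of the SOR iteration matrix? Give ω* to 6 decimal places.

[ρ_J] n=10: ρ(B_J) = cos(π/(n+1)) = cos(π/11) = 0.959493.
√(1 − cos²(π/11)) = sin(π/11) ≈ 0.2817326.
ω* = 2/(1+0.2817326) = 1.560388
[ρ_SOR] ω* − 1 = 0.560388.

ω* = 1.560388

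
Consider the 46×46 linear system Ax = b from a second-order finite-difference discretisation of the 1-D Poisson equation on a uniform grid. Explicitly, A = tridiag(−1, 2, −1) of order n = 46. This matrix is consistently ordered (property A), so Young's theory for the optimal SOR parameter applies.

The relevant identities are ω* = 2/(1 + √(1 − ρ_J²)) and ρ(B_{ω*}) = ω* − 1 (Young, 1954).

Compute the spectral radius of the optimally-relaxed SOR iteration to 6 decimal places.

B_J for the 46×46 system has eigenvalues cos(kπ/47); ρ_J = cos(π/47) = 0.997767.
√(1−ρ_J²) simplifies to sin(π/47) = 0.0667926.
Then 2/(1+√(1−ρ_J²)) = 2/(1+0.0667926); ω* = 2/1.0667926 = 1.874779.
At ω = 1.874779 every |λ(B_ω)| = ω−1, so ρ_SOR = 0.874779.

ρ_SOR = 0.874779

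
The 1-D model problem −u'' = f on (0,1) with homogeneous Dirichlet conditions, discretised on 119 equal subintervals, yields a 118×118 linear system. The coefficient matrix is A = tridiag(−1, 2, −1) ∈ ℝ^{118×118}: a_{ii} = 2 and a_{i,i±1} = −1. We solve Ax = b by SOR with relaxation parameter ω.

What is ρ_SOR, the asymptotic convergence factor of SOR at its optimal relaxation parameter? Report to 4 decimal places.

spectrum of D⁻¹(L+U) = {cos(kπ/119) : 1≤k≤118}; ρ_J = cos(π/119) = 0.9997.
root = sin(π/119) = 0.02640  (since 1−cos² = sin²).
ω* = 2/(1+0.02640) = 1.9486
Hence ρ(B_{ω*}) = 1.9486 − 1 = 0.9486.

ρ_SOR = 0.9486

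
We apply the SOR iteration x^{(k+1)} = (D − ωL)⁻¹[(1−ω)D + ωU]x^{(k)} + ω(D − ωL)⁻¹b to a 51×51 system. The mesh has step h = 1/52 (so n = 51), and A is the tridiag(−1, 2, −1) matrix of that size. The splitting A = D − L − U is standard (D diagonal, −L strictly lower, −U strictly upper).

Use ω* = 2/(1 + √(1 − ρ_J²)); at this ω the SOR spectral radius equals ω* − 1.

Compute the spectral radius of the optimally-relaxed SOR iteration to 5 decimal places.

n=51: λ(B_J) = 1 − λ(A)/2 = cos(kπ/52); k=1 gives ρ_J = 0.99818.
1 − cos²(π/52) = sin²(π/52) ⇒ √(1−ρ_J²) = sin(π/52) = 0.060378.
So ω* = 2/1.060378 = 1.88612 (Young).
At ω = 1.88612 every |λ(B_ω)| = ω−1, so ρ_SOR = 0.88612.

ρ_SOR = 0.88612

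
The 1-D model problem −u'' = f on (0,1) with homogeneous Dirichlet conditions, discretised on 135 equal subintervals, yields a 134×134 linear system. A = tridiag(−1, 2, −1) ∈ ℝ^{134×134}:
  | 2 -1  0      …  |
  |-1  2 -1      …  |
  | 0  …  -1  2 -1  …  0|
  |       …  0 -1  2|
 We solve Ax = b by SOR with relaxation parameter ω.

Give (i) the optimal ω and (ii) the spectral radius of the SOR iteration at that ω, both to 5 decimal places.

ω* = 1.95452, ρ_SOR = 0.95452

ρ_J = max_k |cos(kπ/135)| = cos(π/135) = 0.99973
√(1 − cos²(π/135)) = sin(π/135) ≈ 0.023269.
Young: ω* = 2/(1+√(1−ρ_J²)) = 2/(1+0.023269) = 2/1.023269 = 1.95452.
ρ_SOR = ω* − 1 = 1.95452 − 1 = 0.95452.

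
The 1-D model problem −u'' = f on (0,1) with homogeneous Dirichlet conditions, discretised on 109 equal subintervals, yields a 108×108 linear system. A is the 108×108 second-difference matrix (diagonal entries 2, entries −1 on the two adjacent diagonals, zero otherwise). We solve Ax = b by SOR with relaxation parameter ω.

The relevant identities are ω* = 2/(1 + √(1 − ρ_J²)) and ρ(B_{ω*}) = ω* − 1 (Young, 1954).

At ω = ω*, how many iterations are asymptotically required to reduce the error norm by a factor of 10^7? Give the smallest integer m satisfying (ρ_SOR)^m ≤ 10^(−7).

m = 280

B_J for the 108×108 system has eigenvalues cos(kπ/109); ρ_J = cos(π/109) = 0.9995847.
root = sin(π/109) = 0.0288180  (since 1−cos² = sin²).
[ω*] 2 ÷ (1 + 0.0288180) = 2 ÷ 1.0288180 = 1.9439784.
At ω = 1.9439784 every |λ(B_ω)| = ω−1, so ρ_SOR = 0.9439784.
m ≥ 7·ln10 / (−ln 0.9439784) = 279.576; smallest integer m = 280.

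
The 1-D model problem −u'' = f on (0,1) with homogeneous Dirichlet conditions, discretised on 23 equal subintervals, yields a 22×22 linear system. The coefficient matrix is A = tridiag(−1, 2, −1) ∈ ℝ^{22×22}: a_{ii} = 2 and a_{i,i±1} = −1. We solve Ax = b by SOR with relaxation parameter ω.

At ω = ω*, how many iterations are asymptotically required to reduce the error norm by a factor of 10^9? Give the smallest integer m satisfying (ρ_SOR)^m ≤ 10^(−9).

½·tridiag(1,0,1) at n=22: λ_k = cos(kπ/23); max |λ| at k=1 ⇒ ρ_J = cos(π/23) ≈ 0.9906859.
√(1−ρ_J²) simplifies to sin(π/23) = 0.1361666.
ω* = 2 / (1 + 0.1361666) = 2 / 1.1361666 ≈ 1.7603052.
Hence ρ(B_{ω*}) = 1.7603052 − 1 = 0.7603052.
(0.7603052)^m ≤ 10^{−9}  ⇒  m·ln(0.7603052) ≤ −9·ln10  ⇒  m ≥ 75.623  ⇒  m = 76

m = 76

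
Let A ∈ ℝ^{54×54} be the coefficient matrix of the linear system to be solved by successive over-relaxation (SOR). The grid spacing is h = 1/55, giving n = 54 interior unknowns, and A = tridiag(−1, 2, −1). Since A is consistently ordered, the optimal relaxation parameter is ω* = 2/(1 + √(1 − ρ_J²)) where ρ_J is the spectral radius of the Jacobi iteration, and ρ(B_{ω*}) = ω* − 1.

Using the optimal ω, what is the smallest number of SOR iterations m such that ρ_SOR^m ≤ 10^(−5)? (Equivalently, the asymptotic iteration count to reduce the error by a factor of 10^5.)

½·tridiag(1,0,1) at n=54: λ_k = cos(kπ/55); max |λ| at k=1 ⇒ ρ_J = cos(π/55) ≈ 0.9983691.
√(1−ρ_J²) simplifies to sin(π/55) = 0.0570888.
ω* = 2 / (1 + 0.0570888) = 2 / 1.0570888 ≈ 1.8919886.
Hence ρ(B_{ω*}) = 1.8919886 − 1 = 0.8919886.
Need (0.8919886)^m ≤ 10^(−5): m ≥ 5·ln10/|ln 0.8919886| = 11.5129/0.114302 = 100.724 ⇒ m = 101.

m = 101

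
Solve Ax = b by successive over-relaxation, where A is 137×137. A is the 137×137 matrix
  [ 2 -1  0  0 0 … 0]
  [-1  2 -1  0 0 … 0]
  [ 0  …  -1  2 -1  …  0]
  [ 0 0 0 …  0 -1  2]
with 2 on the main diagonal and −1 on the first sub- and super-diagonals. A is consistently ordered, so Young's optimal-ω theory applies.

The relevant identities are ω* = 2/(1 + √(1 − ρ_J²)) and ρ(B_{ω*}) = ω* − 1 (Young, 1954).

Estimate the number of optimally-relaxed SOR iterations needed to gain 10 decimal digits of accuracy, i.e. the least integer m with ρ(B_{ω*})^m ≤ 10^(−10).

ρ_J = max_k |cos(kπ/138)| = cos(π/138) = 0.9997409
√(1−ρ_J²) = |sin(π/138)| = 0.0227632
ω* = 2/(1+0.0227632) = 1.9554869
ρ_SOR = ω* − 1 ≈ 0.9554869.
10·ln10 = 23.0259; −ln(0.9554869) = 0.0455342; m = ⌈23.0259/0.0455342⌉ = ⌈505.684⌉ = 506.

m = 506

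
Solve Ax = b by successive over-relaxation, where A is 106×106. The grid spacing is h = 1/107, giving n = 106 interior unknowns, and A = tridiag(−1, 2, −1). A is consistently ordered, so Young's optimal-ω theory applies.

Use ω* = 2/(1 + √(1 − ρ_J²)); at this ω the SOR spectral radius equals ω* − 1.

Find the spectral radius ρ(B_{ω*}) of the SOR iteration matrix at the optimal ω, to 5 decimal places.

ρ_SOR = 0.94296

[ρ_J] n=106: ρ(B_J) = cos(π/(n+1)) = cos(π/107) = 0.99957.
root = sin(π/107) = 0.029356  (since 1−cos² = sin²).
So ω* = 2/1.029356 = 1.94296 (Young).
[ρ_SOR] ω* − 1 = 0.94296.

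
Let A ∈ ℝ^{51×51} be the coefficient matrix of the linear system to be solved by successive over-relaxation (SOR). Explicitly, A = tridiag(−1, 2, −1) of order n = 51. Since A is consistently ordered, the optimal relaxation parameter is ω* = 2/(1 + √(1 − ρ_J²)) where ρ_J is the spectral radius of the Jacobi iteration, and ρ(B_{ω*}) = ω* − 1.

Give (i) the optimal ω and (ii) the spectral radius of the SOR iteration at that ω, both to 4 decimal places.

ω* = 1.8861, ρ_SOR = 0.8861

[ρ_J] n=51: ρ(B_J) = cos(π/(n+1)) = cos(π/52) = 0.9982.
1 − cos²(π/52) = sin²(π/52) ⇒ √(1−ρ_J²) = sin(π/52) = 0.06038.
[ω*] 2 ÷ (1 + 0.06038) = 2 ÷ 1.06038 = 1.8861.
At ω = 1.8861 every |λ(B_ω)| = ω−1, so ρ_SOR = 0.8861.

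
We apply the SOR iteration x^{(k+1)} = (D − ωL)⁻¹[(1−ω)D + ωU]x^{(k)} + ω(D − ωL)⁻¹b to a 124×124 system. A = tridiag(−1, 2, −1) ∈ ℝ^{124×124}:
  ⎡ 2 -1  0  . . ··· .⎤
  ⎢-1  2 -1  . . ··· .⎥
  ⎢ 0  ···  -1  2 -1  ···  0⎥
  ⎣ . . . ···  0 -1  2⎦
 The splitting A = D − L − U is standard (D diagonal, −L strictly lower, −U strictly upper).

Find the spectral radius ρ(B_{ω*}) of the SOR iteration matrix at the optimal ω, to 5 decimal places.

ρ_SOR = 0.95097

n=124: λ(B_J) = 1 − λ(A)/2 = cos(kπ/125); k=1 gives ρ_J = 0.99968.
√(1−ρ_J²) = |sin(π/125)| = 0.025130
Then 2/(1+√(1−ρ_J²)) = 2/(1+0.025130); ω* = 2/1.025130 = 1.95097.
ρ(B_{ω*}) = ω*−1 = 0.95097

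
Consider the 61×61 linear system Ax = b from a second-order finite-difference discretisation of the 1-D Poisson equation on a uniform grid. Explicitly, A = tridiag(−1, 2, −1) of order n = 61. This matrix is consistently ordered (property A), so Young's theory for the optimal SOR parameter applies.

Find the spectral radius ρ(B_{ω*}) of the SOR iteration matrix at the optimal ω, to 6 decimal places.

ρ_SOR = 0.903585

With n=61, ρ(Jacobi) = cos(π/62) = 0.998717.
√(1−ρ_J²) = |sin(π/62)| = 0.0506492
So ω* = 2/1.0506492 = 1.903585 (Young).
and ρ(B_{ω*}) = 1.903585 − 1 = 0.903585.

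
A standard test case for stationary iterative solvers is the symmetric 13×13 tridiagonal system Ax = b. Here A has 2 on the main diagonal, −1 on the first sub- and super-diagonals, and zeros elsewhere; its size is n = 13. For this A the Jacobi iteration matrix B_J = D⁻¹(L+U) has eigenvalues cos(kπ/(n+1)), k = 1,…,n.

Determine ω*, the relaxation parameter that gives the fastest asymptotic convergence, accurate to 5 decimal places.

ω* = 1.63596

ρ_J = max_k |cos(kπ/14)| = cos(π/14) = 0.97493
√(1−ρ_J²) = |sin(π/14)| = 0.222521
ω* = 2 / (1 + 0.222521) = 2 / 1.222521 ≈ 1.63596.
ρ_SOR = ω* − 1 ≈ 0.63596.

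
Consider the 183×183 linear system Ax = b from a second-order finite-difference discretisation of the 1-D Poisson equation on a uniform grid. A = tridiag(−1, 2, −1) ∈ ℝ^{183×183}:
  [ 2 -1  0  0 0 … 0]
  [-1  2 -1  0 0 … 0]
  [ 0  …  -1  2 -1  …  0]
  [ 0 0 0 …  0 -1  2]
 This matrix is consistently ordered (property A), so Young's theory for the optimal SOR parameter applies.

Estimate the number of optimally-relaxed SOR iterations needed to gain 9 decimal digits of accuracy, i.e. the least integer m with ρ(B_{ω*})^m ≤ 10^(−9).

[ρ_J] n=183: ρ(B_J) = cos(π/(n+1)) = cos(π/184) = 0.9998542.
√(1−ρ_J²) simplifies to sin(π/184) = 0.0170730.
[ω*] 2 ÷ (1 + 0.0170730) = 2 ÷ 1.0170730 = 1.9664272.
and ρ(B_{ω*}) = 1.9664272 − 1 = 0.9664272.
ρ_SOR^m ≤ 10^(−9) ⇔ m ≥ 9·ln10/(−ln 0.9664272) = 20.7233/0.0341493 = 606.844; m = ⌈606.844⌉ = 607.

m = 607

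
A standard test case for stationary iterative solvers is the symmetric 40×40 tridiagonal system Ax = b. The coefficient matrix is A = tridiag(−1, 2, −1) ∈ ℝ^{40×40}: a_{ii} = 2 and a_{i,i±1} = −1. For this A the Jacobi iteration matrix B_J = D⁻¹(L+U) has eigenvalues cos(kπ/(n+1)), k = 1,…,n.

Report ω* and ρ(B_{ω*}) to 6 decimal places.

ω* = 1.857788, ρ_SOR = 0.857788

ρ_J = max_k |cos(kπ/41)| = cos(π/41) = 0.997066
√(1 − cos²(π/41)) = sin(π/41) ≈ 0.0765493.
So ω* = 2/1.0765493 = 1.857788 (Young).
Hence ρ(B_{ω*}) = 1.857788 − 1 = 0.857788.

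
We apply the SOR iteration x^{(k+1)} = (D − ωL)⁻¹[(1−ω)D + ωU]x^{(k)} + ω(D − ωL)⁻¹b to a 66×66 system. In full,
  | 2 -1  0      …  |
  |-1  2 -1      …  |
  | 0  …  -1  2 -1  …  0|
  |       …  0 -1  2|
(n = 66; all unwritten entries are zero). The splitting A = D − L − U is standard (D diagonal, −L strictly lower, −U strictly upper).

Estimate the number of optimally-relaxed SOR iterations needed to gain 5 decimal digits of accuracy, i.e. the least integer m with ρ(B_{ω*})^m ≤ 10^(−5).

m = 123

spectrum of D⁻¹(L+U) = {cos(kπ/67) : 1≤k≤66}; ρ_J = cos(π/67) = 0.9989009.
1 − cos²(π/67) = sin²(π/67) ⇒ √(1−ρ_J²) = sin(π/67) = 0.0468723.
ω* = 2 / (1 + 0.0468723) = 2 / 1.0468723 ≈ 1.9104527.
ρ_SOR = ω* − 1 ≈ 0.9104527.
(0.9104527)^m ≤ 10^{−5}  ⇒  m·ln(0.9104527) ≤ −5·ln10  ⇒  m ≥ 122.721  ⇒  m = 123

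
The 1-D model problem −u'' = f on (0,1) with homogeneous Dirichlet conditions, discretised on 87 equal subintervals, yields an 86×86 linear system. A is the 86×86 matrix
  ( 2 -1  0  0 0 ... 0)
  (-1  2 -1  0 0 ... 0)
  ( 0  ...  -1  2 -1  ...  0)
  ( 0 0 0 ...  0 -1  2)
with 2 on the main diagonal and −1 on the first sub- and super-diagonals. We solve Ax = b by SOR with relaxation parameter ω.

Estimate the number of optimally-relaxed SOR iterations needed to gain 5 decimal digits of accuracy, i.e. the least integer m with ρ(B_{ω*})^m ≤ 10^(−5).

m = 160

With n=86, ρ(Jacobi) = cos(π/87) = 0.9993481.
√(1−ρ_J²) simplifies to sin(π/87) = 0.0361024.
ω* = 2/(1+0.0361024) = 1.9303111
[ρ_SOR] ω* − 1 = 0.9303111.
(0.9303111)^m ≤ 10^{−5}  ⇒  m·ln(0.9303111) ≤ −5·ln10  ⇒  m ≥ 159.379  ⇒  m = 160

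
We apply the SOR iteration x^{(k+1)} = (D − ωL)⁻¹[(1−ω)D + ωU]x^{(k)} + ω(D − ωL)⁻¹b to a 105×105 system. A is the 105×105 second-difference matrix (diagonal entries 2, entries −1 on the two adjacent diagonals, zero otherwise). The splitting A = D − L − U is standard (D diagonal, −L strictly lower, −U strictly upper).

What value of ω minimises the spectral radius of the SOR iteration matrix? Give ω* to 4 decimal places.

ω* = 1.9424

½·tridiag(1,0,1) at n=105: λ_k = cos(kπ/106); max |λ| at k=1 ⇒ ρ_J = cos(π/106) ≈ 0.9996.
√(1 − cos²(π/106)) = sin(π/106) ≈ 0.02963.
ω* = 2/(1 + 0.02963) = 2/1.02963 = 1.9424.
ρ_SOR = ω* − 1 = 1.9424 − 1 = 0.9424.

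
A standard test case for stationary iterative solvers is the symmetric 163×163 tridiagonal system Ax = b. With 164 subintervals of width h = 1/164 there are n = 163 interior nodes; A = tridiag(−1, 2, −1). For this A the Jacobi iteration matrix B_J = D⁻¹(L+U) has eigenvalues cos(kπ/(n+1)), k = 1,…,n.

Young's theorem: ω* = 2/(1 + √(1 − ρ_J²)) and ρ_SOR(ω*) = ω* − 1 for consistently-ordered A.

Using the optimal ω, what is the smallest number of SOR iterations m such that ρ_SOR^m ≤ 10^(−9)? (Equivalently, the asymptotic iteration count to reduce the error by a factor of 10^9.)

m = 541

[ρ_J] n=163: ρ(B_J) = cos(π/(n+1)) = cos(π/164) = 0.9998165.
1 − cos²(π/164) = sin²(π/164) ⇒ √(1−ρ_J²) = sin(π/164) = 0.0191549.
[ω*] 2 ÷ (1 + 0.0191549) = 2 ÷ 1.0191549 = 1.9624102.
[ρ_SOR] ω* − 1 = 0.9624102.
ρ_SOR^m ≤ 10^(−9) ⇔ m ≥ 9·ln10/(−ln 0.9624102) = 20.7233/0.0383145 = 540.874; m = ⌈540.874⌉ = 541.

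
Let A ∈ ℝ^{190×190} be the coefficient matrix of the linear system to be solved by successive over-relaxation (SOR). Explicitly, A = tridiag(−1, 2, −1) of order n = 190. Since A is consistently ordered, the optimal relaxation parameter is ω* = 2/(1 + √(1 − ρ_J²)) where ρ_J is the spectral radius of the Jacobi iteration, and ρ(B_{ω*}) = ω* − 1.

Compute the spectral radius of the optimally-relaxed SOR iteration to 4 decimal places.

ρ_SOR = 0.9676

n=190: λ(B_J) = 1 − λ(A)/2 = cos(kπ/191); k=1 gives ρ_J = 0.9999.
√(1−ρ_J²) = |sin(π/191)| = 0.01645
ω* = 2/(1+0.01645) = 1.9676
and ρ(B_{ω*}) = 1.9676 − 1 = 0.9676.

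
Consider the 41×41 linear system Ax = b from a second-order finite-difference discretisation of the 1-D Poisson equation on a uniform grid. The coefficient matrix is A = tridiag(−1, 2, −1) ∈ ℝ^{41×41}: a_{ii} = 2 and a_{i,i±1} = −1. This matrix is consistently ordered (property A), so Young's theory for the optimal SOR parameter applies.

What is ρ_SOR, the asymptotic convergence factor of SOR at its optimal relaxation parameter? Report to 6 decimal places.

½·tridiag(1,0,1) at n=41: λ_k = cos(kπ/42); max |λ| at k=1 ⇒ ρ_J = cos(π/42) ≈ 0.997204.
√(1−ρ_J²) = |sin(π/42)| = 0.0747301
ω* = 2/(1 + 0.0747301) = 2/1.0747301 = 1.860932.
[ρ_SOR] ω* − 1 = 0.860932.

ρ_SOR = 0.860932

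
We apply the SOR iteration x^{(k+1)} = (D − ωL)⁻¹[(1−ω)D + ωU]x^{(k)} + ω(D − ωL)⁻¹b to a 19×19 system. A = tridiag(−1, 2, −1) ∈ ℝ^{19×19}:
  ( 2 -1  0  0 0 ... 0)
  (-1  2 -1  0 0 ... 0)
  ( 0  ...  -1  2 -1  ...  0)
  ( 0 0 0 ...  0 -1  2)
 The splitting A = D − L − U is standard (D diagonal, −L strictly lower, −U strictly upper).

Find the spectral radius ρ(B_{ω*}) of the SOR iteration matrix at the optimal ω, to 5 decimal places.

½·tridiag(1,0,1) at n=19: λ_k = cos(kπ/20); max |λ| at k=1 ⇒ ρ_J = cos(π/20) ≈ 0.98769.
√(1 − cos²(π/20)) = sin(π/20) ≈ 0.156434.
Then 2/(1+√(1−ρ_J²)) = 2/(1+0.156434); ω* = 2/1.156434 = 1.72945.
ρ_SOR = ω* − 1 = 1.72945 − 1 = 0.72945.

ρ_SOR = 0.72945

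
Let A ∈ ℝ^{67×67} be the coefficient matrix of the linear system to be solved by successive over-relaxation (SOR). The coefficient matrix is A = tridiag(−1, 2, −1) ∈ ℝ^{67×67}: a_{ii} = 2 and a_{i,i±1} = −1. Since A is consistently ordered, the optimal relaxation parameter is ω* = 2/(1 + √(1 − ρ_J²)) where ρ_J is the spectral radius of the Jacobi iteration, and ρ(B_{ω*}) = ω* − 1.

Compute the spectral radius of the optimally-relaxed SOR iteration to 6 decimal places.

B_J for the 67×67 system has eigenvalues cos(kπ/68); ρ_J = cos(π/68) = 0.998933.
root = sin(π/68) = 0.0461835  (since 1−cos² = sin²).
ω* = 2/(1+0.0461835) = 1.911711
ρ_SOR = ω* − 1 ≈ 0.911711.

ρ_SOR = 0.911711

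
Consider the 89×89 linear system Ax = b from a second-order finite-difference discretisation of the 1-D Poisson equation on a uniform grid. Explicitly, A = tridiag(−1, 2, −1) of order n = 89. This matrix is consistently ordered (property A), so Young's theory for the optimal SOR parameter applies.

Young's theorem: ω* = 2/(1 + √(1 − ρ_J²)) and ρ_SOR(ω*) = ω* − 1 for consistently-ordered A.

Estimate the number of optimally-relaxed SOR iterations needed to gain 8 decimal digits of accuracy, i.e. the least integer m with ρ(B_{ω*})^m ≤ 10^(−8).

m = 264

ρ_J = max_k |cos(kπ/90)| = cos(π/90) = 0.9993908
1 − cos²(π/90) = sin²(π/90) ⇒ √(1−ρ_J²) = sin(π/90) = 0.0348995.
Young: ω* = 2/(1+√(1−ρ_J²)) = 2/(1+0.0348995) = 2/1.0348995 = 1.9325548.
Hence ρ(B_{ω*}) = 1.9325548 − 1 = 0.9325548.
Need (0.9325548)^m ≤ 10^(−8): m ≥ 8·ln10/|ln 0.9325548| = 18.4207/0.0698274 = 263.803 ⇒ m = 264.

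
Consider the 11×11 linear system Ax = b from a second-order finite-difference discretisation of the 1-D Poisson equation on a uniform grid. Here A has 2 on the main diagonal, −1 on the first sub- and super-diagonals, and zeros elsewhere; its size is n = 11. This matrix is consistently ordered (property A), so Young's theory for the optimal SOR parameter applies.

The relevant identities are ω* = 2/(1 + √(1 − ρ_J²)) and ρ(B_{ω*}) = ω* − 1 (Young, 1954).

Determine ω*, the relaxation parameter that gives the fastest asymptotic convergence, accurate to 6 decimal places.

B_J for the 11×11 system has eigenvalues cos(kπ/12); ρ_J = cos(π/12) = 0.965926.
root = sin(π/12) = 0.2588190  (since 1−cos² = sin²).
ω* = 2/(1 + 0.2588190) = 2/1.2588190 = 1.588791.
and ρ(B_{ω*}) = 1.588791 − 1 = 0.588791.

ω* = 1.588791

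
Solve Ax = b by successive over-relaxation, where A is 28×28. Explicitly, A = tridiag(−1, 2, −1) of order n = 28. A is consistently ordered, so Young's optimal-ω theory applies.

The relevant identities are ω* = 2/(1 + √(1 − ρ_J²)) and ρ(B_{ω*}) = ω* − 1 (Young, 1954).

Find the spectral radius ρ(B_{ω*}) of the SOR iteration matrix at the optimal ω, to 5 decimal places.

ρ_SOR = 0.80486

½·tridiag(1,0,1) at n=28: λ_k = cos(kπ/29); max |λ| at k=1 ⇒ ρ_J = cos(π/29) ≈ 0.99414.
√(1−ρ_J²) = |sin(π/29)| = 0.108119
[ω*] 2 ÷ (1 + 0.108119) = 2 ÷ 1.108119 = 1.80486.
Hence ρ(B_{ω*}) = 1.80486 − 1 = 0.80486.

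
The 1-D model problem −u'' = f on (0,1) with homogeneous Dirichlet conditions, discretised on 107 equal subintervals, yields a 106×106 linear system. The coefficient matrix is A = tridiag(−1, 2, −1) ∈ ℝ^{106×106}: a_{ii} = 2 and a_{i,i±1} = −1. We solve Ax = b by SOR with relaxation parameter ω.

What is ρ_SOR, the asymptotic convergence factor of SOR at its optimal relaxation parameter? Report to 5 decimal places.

ρ_J = max_k |cos(kπ/107)| = cos(π/107) = 0.99957
√(1−ρ_J²) simplifies to sin(π/107) = 0.029356.
ω* = 2/(1 + 0.029356) = 2/1.029356 = 1.94296.
ρ_SOR = ω* − 1 ≈ 0.94296.

ρ_SOR = 0.94296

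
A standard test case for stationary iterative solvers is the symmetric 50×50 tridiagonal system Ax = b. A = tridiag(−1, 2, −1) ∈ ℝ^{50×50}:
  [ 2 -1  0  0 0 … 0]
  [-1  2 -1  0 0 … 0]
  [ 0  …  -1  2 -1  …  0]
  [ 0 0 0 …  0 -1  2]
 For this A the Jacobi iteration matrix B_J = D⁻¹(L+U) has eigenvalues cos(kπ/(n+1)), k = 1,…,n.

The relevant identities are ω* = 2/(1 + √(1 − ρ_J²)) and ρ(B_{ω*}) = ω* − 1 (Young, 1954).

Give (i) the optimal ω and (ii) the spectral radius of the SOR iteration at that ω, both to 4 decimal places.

spectrum of D⁻¹(L+U) = {cos(kπ/51) : 1≤k≤50}; ρ_J = cos(π/51) = 0.9981.
√(1−ρ_J²) simplifies to sin(π/51) = 0.06156.
[ω*] 2 ÷ (1 + 0.06156) = 2 ÷ 1.06156 = 1.8840.
Hence ρ(B_{ω*}) = 1.8840 − 1 = 0.8840.

ω* = 1.8840, ρ_SOR = 0.8840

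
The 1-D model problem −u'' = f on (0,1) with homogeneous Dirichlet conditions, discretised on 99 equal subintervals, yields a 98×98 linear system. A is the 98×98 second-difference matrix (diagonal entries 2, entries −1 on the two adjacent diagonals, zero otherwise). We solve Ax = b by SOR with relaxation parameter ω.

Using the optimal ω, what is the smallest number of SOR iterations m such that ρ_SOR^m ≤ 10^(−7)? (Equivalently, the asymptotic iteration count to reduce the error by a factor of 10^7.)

B_J for the 98×98 system has eigenvalues cos(kπ/99); ρ_J = cos(π/99) = 0.9994965.
√(1 − cos²(π/99)) = sin(π/99) ≈ 0.0317279.
ω* = 2/(1 + 0.0317279) = 2/1.0317279 = 1.9384956.
Hence ρ(B_{ω*}) = 1.9384956 − 1 = 0.9384956.
For 7 digits: m = 7·ln10 / (−ln 0.9384956) = 16.1181/0.0634771 = 253.920; round up → m = 254.

m = 254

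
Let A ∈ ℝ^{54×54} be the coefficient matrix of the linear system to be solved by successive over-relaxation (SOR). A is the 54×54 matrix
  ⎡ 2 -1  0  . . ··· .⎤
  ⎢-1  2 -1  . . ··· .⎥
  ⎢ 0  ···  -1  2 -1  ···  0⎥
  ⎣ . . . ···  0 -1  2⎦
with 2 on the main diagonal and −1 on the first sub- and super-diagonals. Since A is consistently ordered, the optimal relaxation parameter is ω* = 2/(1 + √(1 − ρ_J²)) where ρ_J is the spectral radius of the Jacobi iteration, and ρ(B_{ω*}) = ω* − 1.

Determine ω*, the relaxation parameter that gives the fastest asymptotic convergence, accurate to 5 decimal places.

ω* = 1.89199

[ρ_J] n=54: ρ(B_J) = cos(π/(n+1)) = cos(π/55) = 0.99837.
root = sin(π/55) = 0.057089  (since 1−cos² = sin²).
ω* = 2/(1+0.057089) = 1.89199
At ω = 1.89199 every |λ(B_ω)| = ω−1, so ρ_SOR = 0.89199.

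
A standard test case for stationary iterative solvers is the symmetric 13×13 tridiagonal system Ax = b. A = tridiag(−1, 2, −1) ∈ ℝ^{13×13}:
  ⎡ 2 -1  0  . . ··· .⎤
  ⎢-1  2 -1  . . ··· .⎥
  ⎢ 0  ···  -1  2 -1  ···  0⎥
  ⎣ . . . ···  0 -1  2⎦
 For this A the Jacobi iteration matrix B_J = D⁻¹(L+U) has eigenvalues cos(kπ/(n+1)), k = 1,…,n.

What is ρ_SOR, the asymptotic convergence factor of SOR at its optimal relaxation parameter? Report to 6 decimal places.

ρ_J = max_k |cos(kπ/14)| = cos(π/14) = 0.974928
√(1 − cos²(π/14)) = sin(π/14) ≈ 0.2225209.
ω* = 2/(1+0.2225209) = 1.635964
At ω = 1.635964 every |λ(B_ω)| = ω−1, so ρ_SOR = 0.635964.

ρ_SOR = 0.635964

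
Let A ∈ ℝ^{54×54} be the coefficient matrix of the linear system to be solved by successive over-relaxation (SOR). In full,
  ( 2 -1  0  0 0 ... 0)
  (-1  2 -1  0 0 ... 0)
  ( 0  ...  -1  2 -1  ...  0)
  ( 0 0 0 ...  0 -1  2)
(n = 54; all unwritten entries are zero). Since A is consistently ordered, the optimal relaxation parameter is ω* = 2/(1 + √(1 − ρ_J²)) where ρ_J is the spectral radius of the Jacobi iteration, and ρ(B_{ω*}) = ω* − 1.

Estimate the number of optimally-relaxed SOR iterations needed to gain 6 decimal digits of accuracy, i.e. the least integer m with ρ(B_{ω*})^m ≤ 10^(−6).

m = 121

ρ_J = max_k |cos(kπ/55)| = cos(π/55) = 0.9983691
√(1 − cos²(π/55)) = sin(π/55) ≈ 0.0570888.
Young: ω* = 2/(1+√(1−ρ_J²)) = 2/(1+0.0570888) = 2/1.0570888 = 1.8919886.
[ρ_SOR] ω* − 1 = 0.8919886.
ρ_SOR^m ≤ 10^(−6) ⇔ m ≥ 6·ln10/(−ln 0.8919886) = 13.8155/0.114302 = 120.868; m = ⌈120.868⌉ = 121.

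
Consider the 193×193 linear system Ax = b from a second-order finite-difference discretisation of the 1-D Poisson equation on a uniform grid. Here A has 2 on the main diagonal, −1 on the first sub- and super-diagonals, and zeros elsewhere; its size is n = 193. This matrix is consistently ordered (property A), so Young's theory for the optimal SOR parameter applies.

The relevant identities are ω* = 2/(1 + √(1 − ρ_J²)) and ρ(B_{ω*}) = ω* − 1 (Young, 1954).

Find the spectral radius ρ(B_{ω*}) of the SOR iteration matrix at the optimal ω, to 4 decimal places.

ρ_SOR = 0.9681

½·tridiag(1,0,1) at n=193: λ_k = cos(kπ/194); max |λ| at k=1 ⇒ ρ_J = cos(π/194) ≈ 0.9999.
√(1−ρ_J²) simplifies to sin(π/194) = 0.01619.
So ω* = 2/1.01619 = 1.9681 (Young).
ρ_SOR = ω* − 1 = 1.9681 − 1 = 0.9681.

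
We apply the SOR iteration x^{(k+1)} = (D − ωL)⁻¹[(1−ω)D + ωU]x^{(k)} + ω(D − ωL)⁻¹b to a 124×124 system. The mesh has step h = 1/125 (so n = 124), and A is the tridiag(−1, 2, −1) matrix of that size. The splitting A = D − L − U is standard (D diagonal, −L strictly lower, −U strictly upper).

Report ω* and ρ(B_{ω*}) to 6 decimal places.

spectrum of D⁻¹(L+U) = {cos(kπ/125) : 1≤k≤124}; ρ_J = cos(π/125) = 0.999684.
1 − cos²(π/125) = sin²(π/125) ⇒ √(1−ρ_J²) = sin(π/125) = 0.0251301.
[ω*] 2 ÷ (1 + 0.0251301) = 2 ÷ 1.0251301 = 1.950972.
At ω = 1.950972 every |λ(B_ω)| = ω−1, so ρ_SOR = 0.950972.

ω* = 1.950972, ρ_SOR = 0.950972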